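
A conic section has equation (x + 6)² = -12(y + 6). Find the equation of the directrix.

Vertex (-6, -6); 4p = -12 so p = -3. Opens down.
Directrix is the horizontal line y = k − p = -6 − (-3) = -3.

y = -3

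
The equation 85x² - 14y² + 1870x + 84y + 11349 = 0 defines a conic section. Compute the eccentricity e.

85(x² + 22x) -14(y² - 6y) = -11349
Complete the square: 85(x + 11)² -14(y - 3)² = -11349 + 10285 - 126 = -1190
Divide by -1190: (y - 3)²/85 - (x + 11)²/14 = 1
Hyperbola, center (-11, 3), transverse axis vertical; a² = 85, b² = 14.
c² = a² + b² = 99, so c = 3√11.
e = c/a = 3√11/√85 = 3√935/85.

e = 3√935/85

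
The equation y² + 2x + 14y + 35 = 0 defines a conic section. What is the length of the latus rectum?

Only y is squared. Complete the square in y: (y + 7)² = -2(x - 7).
Vertex (7, -7); 4p = -2 so p = -1/2. Opens left.
Latus rectum length = |4p| = 2.

2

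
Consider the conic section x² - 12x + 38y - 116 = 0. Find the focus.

(6, -11/2)

Only x is squared. Complete the square in x: (x - 6)² = -38(y - 4).
Vertex (6, 4); 4p = -38 so p = -19/2. Opens down.
Focus is p units from the vertex along the axis: (h, k + p).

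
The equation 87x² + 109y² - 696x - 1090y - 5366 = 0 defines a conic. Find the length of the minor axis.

Collect terms: 87(x² - 8x) + 109(y² - 10y) = 5366
Complete the square: 87(x - 4)² + 109(y - 5)² = 5366 + 1392 + 2725 = 9483
Dividing both sides by 9483: (x - 4)²/109 + (y - 5)²/87 = 1
Ellipse, center (4, 5), major axis horizontal; a² = 109, b² = 87.
b² = 87 so b = √87; the minor axis has length 2b = 2√87.

2√87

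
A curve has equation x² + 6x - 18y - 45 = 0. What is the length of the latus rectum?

Only x is squared. Complete the square in x: (x + 3)² = 18(y + 3).
Vertex (-3, -3); 4p = 18 so p = 9/2. Opens up.
Latus rectum length = |4p| = 18.

18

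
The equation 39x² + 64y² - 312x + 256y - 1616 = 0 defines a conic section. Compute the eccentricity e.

Rearranging, 39(x² - 8x) + 64(y² + 4y) = 1616.
Complete the square: 39(x - 4)² + 64(y + 2)² = 1616 + 624 + 256 = 2496
Divide through by 2496 to get (x - 4)²/64 + (y + 2)²/39 = 1.
Ellipse, center (4, -2), major axis horizontal; a² = 64, b² = 39.
c² = a² - b² = 25, so c = 5.
e = c/a = 5/8.

e = 5/8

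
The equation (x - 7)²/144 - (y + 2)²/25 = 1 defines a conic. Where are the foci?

(-6, -2) and (20, -2)

Center (7, -2). The positive term is the x-term, so the transverse axis is horizontal; a² = 144, b² = 25.
c² = a² + b² = 144 + 25 = 169, so c = 13.
Foci lie on the horizontal axis through the center: (h ± c, k).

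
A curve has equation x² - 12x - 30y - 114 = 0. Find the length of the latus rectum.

30

Only x is squared. Complete the square in x: (x - 6)² = 30(y + 5).
Vertex (6, -5); 4p = 30 so p = 15/2. Opens up.
Latus rectum length = |4p| = 30.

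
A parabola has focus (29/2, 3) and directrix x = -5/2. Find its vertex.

The vertex is the midpoint between the focus and the directrix along the axis of symmetry.
Axis is horizontal (directrix is vertical). Vertex x-coordinate = (29/2 + (-5/2))/2 = 6; y-coordinate = 3.

(6, 3)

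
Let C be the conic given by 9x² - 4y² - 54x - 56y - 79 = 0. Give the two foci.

(3, -7 - √13) and (3, -7 + √13)

Group the x- and y-terms: 9(x² - 6x) -4(y² + 14y) = 79
9(x - 3)² -4(y + 7)² = 79 + 81 - 196 = -36
Divide through by -36 to get (y + 7)²/9 - (x - 3)²/4 = 1.
Hyperbola, center (3, -7), transverse axis vertical; a² = 9, b² = 4.
c² = a² + b² = 9 + 4 = 13, so c = √13.
Foci lie on the vertical axis through the center: (h, k ± c).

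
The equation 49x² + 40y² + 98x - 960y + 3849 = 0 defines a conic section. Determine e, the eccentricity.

e = 3/7

Rearranging, 49(x² + 2x) + 40(y² - 24y) = -3849.
49(x + 1)² + 40(y - 12)² = -3849 + 49 + 5760 = 1960
Dividing both sides by 1960: (x + 1)²/40 + (y - 12)²/49 = 1
Ellipse, center (-1, 12), major axis vertical; a² = 49, b² = 40.
c² = a² - b² = 9, so c = 3.
e = c/a = 3/7.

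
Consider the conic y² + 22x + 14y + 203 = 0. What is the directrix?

Only y is squared. Complete the square in y: (y + 7)² = -22(x + 7).
Vertex (-7, -7); 4p = -22 so p = -11/2. Opens left.
Directrix is the vertical line x = h − p = -7 − (-11/2) = -3/2.

x = -3/2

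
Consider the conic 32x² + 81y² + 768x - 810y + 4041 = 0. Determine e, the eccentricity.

32(x² + 24x) + 81(y² - 10y) = -4041
Complete the square in x and y: 32(x + 12)² + 81(y - 5)² = -4041 + 4608 + 2025 = 2592
Divide through by 2592 to get (x + 12)²/81 + (y - 5)²/32 = 1.
Ellipse, center (-12, 5), major axis horizontal; a² = 81, b² = 32.
c² = a² - b² = 49, so c = 7.
e = c/a = 7/9.

e = 7/9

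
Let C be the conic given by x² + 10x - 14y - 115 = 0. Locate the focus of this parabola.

(-5, -13/2)

Only x is squared. Complete the square in x: (x + 5)² = 14(y + 10).
Vertex (-5, -10); 4p = 14 so p = 7/2. Opens up.
Focus is p units from the vertex along the axis: (h, k + p).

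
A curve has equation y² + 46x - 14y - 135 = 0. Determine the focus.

(-15/2, 7)

Only y is squared. Complete the square in y: (y - 7)² = -46(x - 4).
Vertex (4, 7); 4p = -46 so p = -23/2. Opens left.
Focus is p units from the vertex along the axis: (h + p, k).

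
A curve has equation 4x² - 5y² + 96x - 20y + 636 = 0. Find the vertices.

4(x² + 24x) -5(y² + 4y) = -636
Completing the square gives 4(x + 12)² -5(y + 2)² = -636 + 576 - 20 = -80.
Divide by -80: (y + 2)²/16 - (x + 12)²/20 = 1
Hyperbola, center (-12, -2), transverse axis vertical; a² = 16, b² = 20.
a = 4. Vertices at (h, k ± a).

(-12, -6) and (-12, 2)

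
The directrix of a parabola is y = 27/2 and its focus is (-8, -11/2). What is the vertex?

The vertex is the midpoint between the focus and the directrix along the axis of symmetry.
Axis is vertical (directrix is horizontal). Vertex y-coordinate = (-11/2 + 27/2)/2 = 4; x-coordinate = -8.

(-8, 4)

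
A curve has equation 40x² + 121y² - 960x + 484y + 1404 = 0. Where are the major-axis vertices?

Rearranging, 40(x² - 24x) + 121(y² + 4y) = -1404.
40(x - 12)² + 121(y + 2)² = -1404 + 5760 + 484 = 4840
Dividing both sides by 4840: (x - 12)²/121 + (y + 2)²/40 = 1
Ellipse, center (12, -2), major axis horizontal; a² = 121, b² = 40.
a = 11. Vertices at (h ± a, k).

(1, -2) and (23, -2)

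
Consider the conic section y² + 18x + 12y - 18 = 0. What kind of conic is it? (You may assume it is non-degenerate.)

No xy term. Coefficients of x² and y² are A = 0, C = 1.
Exactly one squared variable ⇒ parabola.

parabola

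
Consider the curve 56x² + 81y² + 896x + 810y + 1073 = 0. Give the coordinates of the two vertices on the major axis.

(-17, -5) and (1, -5)

Group: 56(x² + 16x) + 81(y² + 10y) = -1073
Complete the square in x and y: 56(x + 8)² + 81(y + 5)² = -1073 + 3584 + 2025 = 4536
Dividing both sides by 4536: (x + 8)²/81 + (y + 5)²/56 = 1
Ellipse, center (-8, -5), major axis horizontal; a² = 81, b² = 56.
a = 9. Vertices at (h ± a, k).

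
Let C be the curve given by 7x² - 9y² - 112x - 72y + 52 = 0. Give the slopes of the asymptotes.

Collect terms: 7(x² - 16x) -9(y² + 8y) = -52
7(x - 8)² -9(y + 4)² = -52 + 448 - 144 = 252
Dividing both sides by 252: (x - 8)²/36 - (y + 4)²/28 = 1
Hyperbola, center (8, -4), transverse axis horizontal; a² = 36, b² = 28.
For a horizontal hyperbola the asymptotes have slope ±b/a.
Here that is ±2√7/6 = ±√7/3.

√7/3 and -√7/3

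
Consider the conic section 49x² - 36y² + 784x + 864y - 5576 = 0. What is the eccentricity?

e = √85/6

Group: 49(x² + 16x) -36(y² - 24y) = 5576
49(x + 8)² -36(y - 12)² = 5576 + 3136 - 5184 = 3528
Divide by 3528: (x + 8)²/72 - (y - 12)²/98 = 1
Hyperbola, center (-8, 12), transverse axis horizontal; a² = 72, b² = 98.
c² = a² + b² = 170, so c = √170.
e = c/a = √170/6√2 = √85/6.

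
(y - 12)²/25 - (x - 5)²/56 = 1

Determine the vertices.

Center (5, 12). The positive term is the y-term, so the transverse axis is vertical; a² = 25, b² = 56.
a = 5. Vertices at (h, k ± a).

(5, 7) and (5, 17)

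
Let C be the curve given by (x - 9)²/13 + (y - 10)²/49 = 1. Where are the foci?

Center (9, 10). The larger denominator 49 sits under the y-term, so the major axis is vertical; a² = 49, b² = 13.
c² = a² - b² = 49 - 13 = 36, so c = 6.
Foci lie on the vertical axis through the center: (h, k ± c).

(9, 4) and (9, 16)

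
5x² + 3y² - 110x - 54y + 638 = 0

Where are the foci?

Group: 5(x² - 22x) + 3(y² - 18y) = -638
Completing the square gives 5(x - 11)² + 3(y - 9)² = -638 + 605 + 243 = 210.
Divide by 210: (x - 11)²/42 + (y - 9)²/70 = 1
Ellipse, center (11, 9), major axis vertical; a² = 70, b² = 42.
c² = a² - b² = 70 - 42 = 28, so c = 2√7.
Foci lie on the vertical axis through the center: (h, k ± c).

(11, 9 - 2√7) and (11, 9 + 2√7)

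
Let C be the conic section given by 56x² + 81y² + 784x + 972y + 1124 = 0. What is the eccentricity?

Group: 56(x² + 14x) + 81(y² + 12y) = -1124
Complete the square in x and y: 56(x + 7)² + 81(y + 6)² = -1124 + 2744 + 2916 = 4536
Divide by 4536: (x + 7)²/81 + (y + 6)²/56 = 1
Ellipse, center (-7, -6), major axis horizontal; a² = 81, b² = 56.
c² = a² - b² = 25, so c = 5.
e = c/a = 5/9.

e = 5/9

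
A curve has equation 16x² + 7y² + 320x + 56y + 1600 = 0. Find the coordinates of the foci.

Rearranging, 16(x² + 20x) + 7(y² + 8y) = -1600.
Completing the square gives 16(x + 10)² + 7(y + 4)² = -1600 + 1600 + 112 = 112.
Divide through by 112 to get (x + 10)²/7 + (y + 4)²/16 = 1.
Ellipse, center (-10, -4), major axis vertical; a² = 16, b² = 7.
c² = a² - b² = 16 - 7 = 9, so c = 3.
Foci lie on the vertical axis through the center: (h, k ± c).

(-10, -7) and (-10, -1)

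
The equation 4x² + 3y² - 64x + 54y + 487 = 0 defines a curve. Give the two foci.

4(x² - 16x) + 3(y² + 18y) = -487
4(x - 8)² + 3(y + 9)² = -487 + 256 + 243 = 12
Divide through by 12 to get (x - 8)²/3 + (y + 9)²/4 = 1.
Ellipse, center (8, -9), major axis vertical; a² = 4, b² = 3.
c² = a² - b² = 4 - 3 = 1, so c = 1.
Foci lie on the vertical axis through the center: (h, k ± c).

(8, -10) and (8, -8)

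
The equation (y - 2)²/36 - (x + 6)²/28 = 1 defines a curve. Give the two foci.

Center (-6, 2). The positive term is the y-term, so the transverse axis is vertical; a² = 36, b² = 28.
c² = a² + b² = 36 + 28 = 64, so c = 8.
Foci lie on the vertical axis through the center: (h, k ± c).

(-6, -6) and (-6, 10)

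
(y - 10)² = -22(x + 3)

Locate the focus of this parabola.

Vertex (-3, 10); 4p = -22 so p = -11/2. Opens left.
Focus is p units from the vertex along the axis: (h + p, k).

(-17/2, 10)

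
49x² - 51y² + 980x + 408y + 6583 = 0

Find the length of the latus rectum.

102/7

Group: 49(x² + 20x) -51(y² - 8y) = -6583
Completing the square gives 49(x + 10)² -51(y - 4)² = -6583 + 4900 - 816 = -2499.
Divide through by -2499 to get (y - 4)²/49 - (x + 10)²/51 = 1.
Hyperbola, center (-10, 4), transverse axis vertical; a² = 49, b² = 51.
Latus rectum length = 2b²/a = 2·51/7 = 102/7.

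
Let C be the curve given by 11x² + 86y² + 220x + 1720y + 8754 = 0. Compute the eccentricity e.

e = 5√258/86

Group the x- and y-terms: 11(x² + 20x) + 86(y² + 20y) = -8754
Complete the square: 11(x + 10)² + 86(y + 10)² = -8754 + 1100 + 8600 = 946
Dividing both sides by 946: (x + 10)²/86 + (y + 10)²/11 = 1
Ellipse, center (-10, -10), major axis horizontal; a² = 86, b² = 11.
c² = a² - b² = 75, so c = 5√3.
e = c/a = 5√3/√86 = 5√258/86.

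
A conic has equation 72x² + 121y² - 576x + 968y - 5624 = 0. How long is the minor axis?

12√2

Group the x- and y-terms: 72(x² - 8x) + 121(y² + 8y) = 5624
Complete the square: 72(x - 4)² + 121(y + 4)² = 5624 + 1152 + 1936 = 8712
Divide by 8712: (x - 4)²/121 + (y + 4)²/72 = 1
Ellipse, center (4, -4), major axis horizontal; a² = 121, b² = 72.
b² = 72 so b = 6√2; the minor axis has length 2b = 12√2.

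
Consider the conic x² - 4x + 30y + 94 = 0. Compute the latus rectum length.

Only x is squared. Complete the square in x: (x - 2)² = -30(y + 3).
Vertex (2, -3); 4p = -30 so p = -15/2. Opens down.
Latus rectum length = |4p| = 30.

30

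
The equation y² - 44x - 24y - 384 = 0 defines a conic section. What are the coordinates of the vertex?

Only y is squared. Complete the square in y: (y - 12)² = 44(x + 12).
Vertex (-12, 12); 4p = 44 so p = 11. Opens right.

(-12, 12)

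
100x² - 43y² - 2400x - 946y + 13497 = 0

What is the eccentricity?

e = √143/10

Rearranging, 100(x² - 24x) -43(y² + 22y) = -13497.
Complete the square: 100(x - 12)² -43(y + 11)² = -13497 + 14400 - 5203 = -4300
Dividing both sides by -4300: (y + 11)²/100 - (x - 12)²/43 = 1
Hyperbola, center (12, -11), transverse axis vertical; a² = 100, b² = 43.
c² = a² + b² = 143, so c = √143.
e = c/a = √143/10.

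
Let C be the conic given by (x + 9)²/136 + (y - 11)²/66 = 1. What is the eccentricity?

Center (-9, 11). The larger denominator 136 sits under the x-term, so the major axis is horizontal; a² = 136, b² = 66.
c² = a² - b² = 70, so c = √70.
e = c/a = √70/2√34 = √595/34.

e = √595/34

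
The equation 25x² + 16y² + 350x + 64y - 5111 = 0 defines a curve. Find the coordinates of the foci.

(-7, -14) and (-7, 10)

25(x² + 14x) + 16(y² + 4y) = 5111
25(x + 7)² + 16(y + 2)² = 5111 + 1225 + 64 = 6400
Divide by 6400: (x + 7)²/256 + (y + 2)²/400 = 1
Ellipse, center (-7, -2), major axis vertical; a² = 400, b² = 256.
c² = a² - b² = 400 - 256 = 144, so c = 12.
Foci lie on the vertical axis through the center: (h, k ± c).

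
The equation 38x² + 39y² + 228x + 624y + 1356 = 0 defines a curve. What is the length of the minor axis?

Group the x- and y-terms: 38(x² + 6x) + 39(y² + 16y) = -1356
Complete the square in x and y: 38(x + 3)² + 39(y + 8)² = -1356 + 342 + 2496 = 1482
Divide through by 1482 to get (x + 3)²/39 + (y + 8)²/38 = 1.
Ellipse, center (-3, -8), major axis horizontal; a² = 39, b² = 38.
b² = 38 so b = √38; the minor axis has length 2b = 2√38.

2√38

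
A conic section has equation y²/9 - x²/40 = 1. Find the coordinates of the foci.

Center (0, 0). The positive term is the y-term, so the transverse axis is vertical; a² = 9, b² = 40.
c² = a² + b² = 9 + 40 = 49, so c = 7.
Foci lie on the vertical axis through the center: (h, k ± c).

(0, -7) and (0, 7)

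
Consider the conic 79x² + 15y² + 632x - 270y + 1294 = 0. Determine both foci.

Group the x- and y-terms: 79(x² + 8x) + 15(y² - 18y) = -1294
Completing the square gives 79(x + 4)² + 15(y - 9)² = -1294 + 1264 + 1215 = 1185.
Dividing both sides by 1185: (x + 4)²/15 + (y - 9)²/79 = 1
Ellipse, center (-4, 9), major axis vertical; a² = 79, b² = 15.
c² = a² - b² = 79 - 15 = 64, so c = 8.
Foci lie on the vertical axis through the center: (h, k ± c).

(-4, 1) and (-4, 17)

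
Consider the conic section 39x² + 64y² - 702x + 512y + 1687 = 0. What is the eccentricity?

e = 5/8

Group the x- and y-terms: 39(x² - 18x) + 64(y² + 8y) = -1687
Completing the square gives 39(x - 9)² + 64(y + 4)² = -1687 + 3159 + 1024 = 2496.
Divide through by 2496 to get (x - 9)²/64 + (y + 4)²/39 = 1.
Ellipse, center (9, -4), major axis horizontal; a² = 64, b² = 39.
c² = a² - b² = 25, so c = 5.
e = c/a = 5/8.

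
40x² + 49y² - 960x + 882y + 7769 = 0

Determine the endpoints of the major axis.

(5, -9) and (19, -9)

Group the x- and y-terms: 40(x² - 24x) + 49(y² + 18y) = -7769
40(x - 12)² + 49(y + 9)² = -7769 + 5760 + 3969 = 1960
Divide by 1960: (x - 12)²/49 + (y + 9)²/40 = 1
Ellipse, center (12, -9), major axis horizontal; a² = 49, b² = 40.
a = 7. Vertices at (h ± a, k).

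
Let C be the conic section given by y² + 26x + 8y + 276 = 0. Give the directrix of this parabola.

Only y is squared. Complete the square in y: (y + 4)² = -26(x + 10).
Vertex (-10, -4); 4p = -26 so p = -13/2. Opens left.
Directrix is the vertical line x = h − p = -10 − (-13/2) = -7/2.

x = -7/2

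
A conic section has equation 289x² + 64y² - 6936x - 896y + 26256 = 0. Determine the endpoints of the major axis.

(12, -10) and (12, 24)

Group: 289(x² - 24x) + 64(y² - 14y) = -26256
Completing the square gives 289(x - 12)² + 64(y - 7)² = -26256 + 41616 + 3136 = 18496.
Divide by 18496: (x - 12)²/64 + (y - 7)²/289 = 1
Ellipse, center (12, 7), major axis vertical; a² = 289, b² = 64.
a = 17. Vertices at (h, k ± a).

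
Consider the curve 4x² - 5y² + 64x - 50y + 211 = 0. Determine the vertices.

(-8, -9) and (-8, -1)

Rearranging, 4(x² + 16x) -5(y² + 10y) = -211.
4(x + 8)² -5(y + 5)² = -211 + 256 - 125 = -80
Dividing both sides by -80: (y + 5)²/16 - (x + 8)²/20 = 1
Hyperbola, center (-8, -5), transverse axis vertical; a² = 16, b² = 20.
a = 4. Vertices at (h, k ± a).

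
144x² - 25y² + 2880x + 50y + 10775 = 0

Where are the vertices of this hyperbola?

Rearranging, 144(x² + 20x) -25(y² - 2y) = -10775.
Complete the square: 144(x + 10)² -25(y - 1)² = -10775 + 14400 - 25 = 3600
Divide by 3600: (x + 10)²/25 - (y - 1)²/144 = 1
Hyperbola, center (-10, 1), transverse axis horizontal; a² = 25, b² = 144.
a = 5. Vertices at (h ± a, k).

(-15, 1) and (-5, 1)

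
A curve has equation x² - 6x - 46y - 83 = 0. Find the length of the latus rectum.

46

Only x is squared. Complete the square in x: (x - 3)² = 46(y + 2).
Vertex (3, -2); 4p = 46 so p = 23/2. Opens up.
Latus rectum length = |4p| = 46.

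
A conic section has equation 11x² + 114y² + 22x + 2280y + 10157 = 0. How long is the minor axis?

2√11

Rearranging, 11(x² + 2x) + 114(y² + 20y) = -10157.
Complete the square: 11(x + 1)² + 114(y + 10)² = -10157 + 11 + 11400 = 1254
Divide by 1254: (x + 1)²/114 + (y + 10)²/11 = 1
Ellipse, center (-1, -10), major axis horizontal; a² = 114, b² = 11.
b² = 11 so b = √11; the minor axis has length 2b = 2√11.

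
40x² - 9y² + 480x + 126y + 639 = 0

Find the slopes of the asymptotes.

2√10/3 and -2√10/3

Collect terms: 40(x² + 12x) -9(y² - 14y) = -639
Completing the square gives 40(x + 6)² -9(y - 7)² = -639 + 1440 - 441 = 360.
Divide through by 360 to get (x + 6)²/9 - (y - 7)²/40 = 1.
Hyperbola, center (-6, 7), transverse axis horizontal; a² = 9, b² = 40.
For a horizontal hyperbola the asymptotes have slope ±b/a.
Here that is ±2√10/3.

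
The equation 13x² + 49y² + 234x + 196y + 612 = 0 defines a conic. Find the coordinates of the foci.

Group the x- and y-terms: 13(x² + 18x) + 49(y² + 4y) = -612
Complete the square: 13(x + 9)² + 49(y + 2)² = -612 + 1053 + 196 = 637
Divide through by 637 to get (x + 9)²/49 + (y + 2)²/13 = 1.
Ellipse, center (-9, -2), major axis horizontal; a² = 49, b² = 13.
c² = a² - b² = 49 - 13 = 36, so c = 6.
Foci lie on the horizontal axis through the center: (h ± c, k).

(-15, -2) and (-3, -2)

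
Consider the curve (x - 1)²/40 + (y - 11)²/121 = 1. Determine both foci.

(1, 2) and (1, 20)

Center (1, 11). The larger denominator 121 sits under the y-term, so the major axis is vertical; a² = 121, b² = 40.
c² = a² - b² = 121 - 40 = 81, so c = 9.
Foci lie on the vertical axis through the center: (h, k ± c).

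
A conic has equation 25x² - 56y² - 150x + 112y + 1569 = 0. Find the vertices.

(3, -4) and (3, 6)

Collect terms: 25(x² - 6x) -56(y² - 2y) = -1569
Complete the square in x and y: 25(x - 3)² -56(y - 1)² = -1569 + 225 - 56 = -1400
Divide by -1400: (y - 1)²/25 - (x - 3)²/56 = 1
Hyperbola, center (3, 1), transverse axis vertical; a² = 25, b² = 56.
a = 5. Vertices at (h, k ± a).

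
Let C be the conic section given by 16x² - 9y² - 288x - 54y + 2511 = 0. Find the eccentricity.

Group the x- and y-terms: 16(x² - 18x) -9(y² + 6y) = -2511
Completing the square gives 16(x - 9)² -9(y + 3)² = -2511 + 1296 - 81 = -1296.
Dividing both sides by -1296: (y + 3)²/144 - (x - 9)²/81 = 1
Hyperbola, center (9, -3), transverse axis vertical; a² = 144, b² = 81.
c² = a² + b² = 225, so c = 15.
e = c/a = 15/12 = 5/4.

e = 5/4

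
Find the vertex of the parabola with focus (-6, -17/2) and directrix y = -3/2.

(-6, -5)

The vertex is the midpoint between the focus and the directrix along the axis of symmetry.
Axis is vertical (directrix is horizontal). Vertex y-coordinate = (-17/2 + (-3/2))/2 = -5; x-coordinate = -6.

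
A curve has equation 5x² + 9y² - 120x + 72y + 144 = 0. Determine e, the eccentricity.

Group: 5(x² - 24x) + 9(y² + 8y) = -144
5(x - 12)² + 9(y + 4)² = -144 + 720 + 144 = 720
Dividing both sides by 720: (x - 12)²/144 + (y + 4)²/80 = 1
Ellipse, center (12, -4), major axis horizontal; a² = 144, b² = 80.
c² = a² - b² = 64, so c = 8.
e = c/a = 8/12 = 2/3.

e = 2/3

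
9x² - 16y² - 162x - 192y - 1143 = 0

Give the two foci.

(-6, -6) and (24, -6)

Rearranging, 9(x² - 18x) -16(y² + 12y) = 1143.
Complete the square: 9(x - 9)² -16(y + 6)² = 1143 + 729 - 576 = 1296
Divide through by 1296 to get (x - 9)²/144 - (y + 6)²/81 = 1.
Hyperbola, center (9, -6), transverse axis horizontal; a² = 144, b² = 81.
c² = a² + b² = 144 + 81 = 225, so c = 15.
Foci lie on the horizontal axis through the center: (h ± c, k).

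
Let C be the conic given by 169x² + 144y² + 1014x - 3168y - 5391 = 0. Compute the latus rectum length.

Group: 169(x² + 6x) + 144(y² - 22y) = 5391
Complete the square in x and y: 169(x + 3)² + 144(y - 11)² = 5391 + 1521 + 17424 = 24336
Dividing both sides by 24336: (x + 3)²/144 + (y - 11)²/169 = 1
Ellipse, center (-3, 11), major axis vertical; a² = 169, b² = 144.
Latus rectum length = 2b²/a = 2·144/13 = 288/13.

288/13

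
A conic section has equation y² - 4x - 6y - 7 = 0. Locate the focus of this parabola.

(-3, 3)

Only y is squared. Complete the square in y: (y - 3)² = 4(x + 4).
Vertex (-4, 3); 4p = 4 so p = 1. Opens right.
Focus is p units from the vertex along the axis: (h + p, k).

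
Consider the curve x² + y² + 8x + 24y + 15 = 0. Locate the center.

Group the x- and y-terms: (x² + 8x) + (y² + 24y) = -15
Complete the square: (x + 4)² + (y + 12)² = -15 + 16 + 144 = 145
So (x + 4)² + (y + 12)² = 145.
Circle centered at (-4, -12) with r² = 145.

(-4, -12)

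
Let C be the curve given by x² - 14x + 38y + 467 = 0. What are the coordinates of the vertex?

(7, -11)

Only x is squared. Complete the square in x: (x - 7)² = -38(y + 11).
Vertex (7, -11); 4p = -38 so p = -19/2. Opens down.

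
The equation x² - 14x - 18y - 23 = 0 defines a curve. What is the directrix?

y = -17/2

Only x is squared. Complete the square in x: (x - 7)² = 18(y + 4).
Vertex (7, -4); 4p = 18 so p = 9/2. Opens up.
Directrix is the horizontal line y = k − p = -4 − (9/2) = -17/2.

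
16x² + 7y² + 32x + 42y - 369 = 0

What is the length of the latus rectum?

7

Group the x- and y-terms: 16(x² + 2x) + 7(y² + 6y) = 369
16(x + 1)² + 7(y + 3)² = 369 + 16 + 63 = 448
Divide through by 448 to get (x + 1)²/28 + (y + 3)²/64 = 1.
Ellipse, center (-1, -3), major axis vertical; a² = 64, b² = 28.
Latus rectum length = 2b²/a = 2·28/8 = 7.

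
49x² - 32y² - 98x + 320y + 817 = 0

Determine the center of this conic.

(1, 5)

Group the x- and y-terms: 49(x² - 2x) -32(y² - 10y) = -817
Complete the square: 49(x - 1)² -32(y - 5)² = -817 + 49 - 800 = -1568
Divide by -1568: (y - 5)²/49 - (x - 1)²/32 = 1
Hyperbola with center (1, 5).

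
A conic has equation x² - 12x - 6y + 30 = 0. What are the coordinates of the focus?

Only x is squared. Complete the square in x: (x - 6)² = 6(y + 1).
Vertex (6, -1); 4p = 6 so p = 3/2. Opens up.
Focus is p units from the vertex along the axis: (h, k + p).

(6, 1/2)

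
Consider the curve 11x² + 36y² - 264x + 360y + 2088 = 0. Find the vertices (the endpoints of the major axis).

(6, -5) and (18, -5)

Group: 11(x² - 24x) + 36(y² + 10y) = -2088
Completing the square gives 11(x - 12)² + 36(y + 5)² = -2088 + 1584 + 900 = 396.
Divide through by 396 to get (x - 12)²/36 + (y + 5)²/11 = 1.
Ellipse, center (12, -5), major axis horizontal; a² = 36, b² = 11.
a = 6. Vertices at (h ± a, k).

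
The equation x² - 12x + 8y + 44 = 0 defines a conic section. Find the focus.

(6, -3)

Only x is squared. Complete the square in x: (x - 6)² = -8(y + 1).
Vertex (6, -1); 4p = -8 so p = -2. Opens down.
Focus is p units from the vertex along the axis: (h, k + p).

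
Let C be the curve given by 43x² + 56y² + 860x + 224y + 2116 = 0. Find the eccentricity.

Collect terms: 43(x² + 20x) + 56(y² + 4y) = -2116
Complete the square: 43(x + 10)² + 56(y + 2)² = -2116 + 4300 + 224 = 2408
Divide through by 2408 to get (x + 10)²/56 + (y + 2)²/43 = 1.
Ellipse, center (-10, -2), major axis horizontal; a² = 56, b² = 43.
c² = a² - b² = 13, so c = √13.
e = c/a = √13/2√14 = √182/28.

e = √182/28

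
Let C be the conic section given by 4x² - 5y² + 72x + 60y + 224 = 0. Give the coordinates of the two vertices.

(-9, 2) and (-9, 10)

Group: 4(x² + 18x) -5(y² - 12y) = -224
Completing the square gives 4(x + 9)² -5(y - 6)² = -224 + 324 - 180 = -80.
Divide through by -80 to get (y - 6)²/16 - (x + 9)²/20 = 1.
Hyperbola, center (-9, 6), transverse axis vertical; a² = 16, b² = 20.
a = 4. Vertices at (h, k ± a).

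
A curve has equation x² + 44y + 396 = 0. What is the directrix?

Only x is squared. Complete the square in x: x² = -44(y + 9).
Vertex (0, -9); 4p = -44 so p = -11. Opens down.
Directrix is the horizontal line y = k − p = -9 − (-11) = 2.

y = 2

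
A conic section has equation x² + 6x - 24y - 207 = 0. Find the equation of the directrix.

Only x is squared. Complete the square in x: (x + 3)² = 24(y + 9).
Vertex (-3, -9); 4p = 24 so p = 6. Opens up.
Directrix is the horizontal line y = k − p = -9 − (6) = -15.

y = -15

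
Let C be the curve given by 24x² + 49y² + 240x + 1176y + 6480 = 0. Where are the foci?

(-10, -12) and (0, -12)

Collect terms: 24(x² + 10x) + 49(y² + 24y) = -6480
Complete the square: 24(x + 5)² + 49(y + 12)² = -6480 + 600 + 7056 = 1176
Divide by 1176: (x + 5)²/49 + (y + 12)²/24 = 1
Ellipse, center (-5, -12), major axis horizontal; a² = 49, b² = 24.
c² = a² - b² = 49 - 24 = 25, so c = 5.
Foci lie on the horizontal axis through the center: (h ± c, k).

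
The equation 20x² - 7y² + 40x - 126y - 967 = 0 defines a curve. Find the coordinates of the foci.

Collect terms: 20(x² + 2x) -7(y² + 18y) = 967
Complete the square: 20(x + 1)² -7(y + 9)² = 967 + 20 - 567 = 420
Divide through by 420 to get (x + 1)²/21 - (y + 9)²/60 = 1.
Hyperbola, center (-1, -9), transverse axis horizontal; a² = 21, b² = 60.
c² = a² + b² = 21 + 60 = 81, so c = 9.
Foci lie on the horizontal axis through the center: (h ± c, k).

(-10, -9) and (8, -9)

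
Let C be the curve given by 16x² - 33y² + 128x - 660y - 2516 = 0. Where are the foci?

Group the x- and y-terms: 16(x² + 8x) -33(y² + 20y) = 2516
Complete the square: 16(x + 4)² -33(y + 10)² = 2516 + 256 - 3300 = -528
Divide through by -528 to get (y + 10)²/16 - (x + 4)²/33 = 1.
Hyperbola, center (-4, -10), transverse axis vertical; a² = 16, b² = 33.
c² = a² + b² = 16 + 33 = 49, so c = 7.
Foci lie on the vertical axis through the center: (h, k ± c).

(-4, -17) and (-4, -3)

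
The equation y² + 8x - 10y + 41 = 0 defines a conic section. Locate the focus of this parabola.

Only y is squared. Complete the square in y: (y - 5)² = -8(x + 2).
Vertex (-2, 5); 4p = -8 so p = -2. Opens left.
Focus is p units from the vertex along the axis: (h + p, k).

(-4, 5)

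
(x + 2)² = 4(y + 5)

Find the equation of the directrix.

Vertex (-2, -5); 4p = 4 so p = 1. Opens up.
Directrix is the horizontal line y = k − p = -5 − (1) = -6.

y = -6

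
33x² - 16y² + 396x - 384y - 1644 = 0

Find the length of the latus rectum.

33/2

Group the x- and y-terms: 33(x² + 12x) -16(y² + 24y) = 1644
Completing the square gives 33(x + 6)² -16(y + 12)² = 1644 + 1188 - 2304 = 528.
Divide by 528: (x + 6)²/16 - (y + 12)²/33 = 1
Hyperbola, center (-6, -12), transverse axis horizontal; a² = 16, b² = 33.
Latus rectum length = 2b²/a = 2·33/4 = 33/2.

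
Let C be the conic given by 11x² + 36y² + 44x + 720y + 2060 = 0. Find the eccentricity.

e = 5/6

Group the x- and y-terms: 11(x² + 4x) + 36(y² + 20y) = -2060
Complete the square in x and y: 11(x + 2)² + 36(y + 10)² = -2060 + 44 + 3600 = 1584
Dividing both sides by 1584: (x + 2)²/144 + (y + 10)²/44 = 1
Ellipse, center (-2, -10), major axis horizontal; a² = 144, b² = 44.
c² = a² - b² = 100, so c = 10.
e = c/a = 10/12 = 5/6.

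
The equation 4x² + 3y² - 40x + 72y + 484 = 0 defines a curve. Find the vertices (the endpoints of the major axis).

(5, -16) and (5, -8)

Rearranging, 4(x² - 10x) + 3(y² + 24y) = -484.
Complete the square in x and y: 4(x - 5)² + 3(y + 12)² = -484 + 100 + 432 = 48
Divide through by 48 to get (x - 5)²/12 + (y + 12)²/16 = 1.
Ellipse, center (5, -12), major axis vertical; a² = 16, b² = 12.
a = 4. Vertices at (h, k ± a).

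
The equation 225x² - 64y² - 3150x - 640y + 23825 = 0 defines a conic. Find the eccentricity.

Group: 225(x² - 14x) -64(y² + 10y) = -23825
225(x - 7)² -64(y + 5)² = -23825 + 11025 - 1600 = -14400
Divide through by -14400 to get (y + 5)²/225 - (x - 7)²/64 = 1.
Hyperbola, center (7, -5), transverse axis vertical; a² = 225, b² = 64.
c² = a² + b² = 289, so c = 17.
e = c/a = 17/15.

e = 17/15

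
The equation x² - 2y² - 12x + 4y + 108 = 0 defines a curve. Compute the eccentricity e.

e = √3

Rearranging, (x² - 12x) -2(y² - 2y) = -108.
Complete the square in x and y: (x - 6)² -2(y - 1)² = -108 + 36 - 2 = -74
Divide by -74: (y - 1)²/37 - (x - 6)²/74 = 1
Hyperbola, center (6, 1), transverse axis vertical; a² = 37, b² = 74.
c² = a² + b² = 111, so c = √111.
e = c/a = √111/√37 = √3.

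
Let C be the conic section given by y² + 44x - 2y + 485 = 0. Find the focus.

(-22, 1)

Only y is squared. Complete the square in y: (y - 1)² = -44(x + 11).
Vertex (-11, 1); 4p = -44 so p = -11. Opens left.
Focus is p units from the vertex along the axis: (h + p, k).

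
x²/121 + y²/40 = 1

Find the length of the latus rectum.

80/11

Center (0, 0). The larger denominator 121 sits under the x-term, so the major axis is horizontal; a² = 121, b² = 40.
Latus rectum length = 2b²/a = 2·40/11 = 80/11.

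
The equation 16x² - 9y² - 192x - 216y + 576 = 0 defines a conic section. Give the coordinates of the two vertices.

Rearranging, 16(x² - 12x) -9(y² + 24y) = -576.
Complete the square: 16(x - 6)² -9(y + 12)² = -576 + 576 - 1296 = -1296
Divide by -1296: (y + 12)²/144 - (x - 6)²/81 = 1
Hyperbola, center (6, -12), transverse axis vertical; a² = 144, b² = 81.
a = 12. Vertices at (h, k ± a).

(6, -24) and (6, 0)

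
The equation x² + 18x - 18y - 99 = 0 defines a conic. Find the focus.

(-9, -11/2)

Only x is squared. Complete the square in x: (x + 9)² = 18(y + 10).
Vertex (-9, -10); 4p = 18 so p = 9/2. Opens up.
Focus is p units from the vertex along the axis: (h, k + p).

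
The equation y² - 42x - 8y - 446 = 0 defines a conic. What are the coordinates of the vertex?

(-11, 4)

Only y is squared. Complete the square in y: (y - 4)² = 42(x + 11).
Vertex (-11, 4); 4p = 42 so p = 21/2. Opens right.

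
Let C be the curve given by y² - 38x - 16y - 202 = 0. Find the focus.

(5/2, 8)

Only y is squared. Complete the square in y: (y - 8)² = 38(x + 7).
Vertex (-7, 8); 4p = 38 so p = 19/2. Opens right.
Focus is p units from the vertex along the axis: (h + p, k).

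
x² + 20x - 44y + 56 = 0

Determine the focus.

Only x is squared. Complete the square in x: (x + 10)² = 44(y + 1).
Vertex (-10, -1); 4p = 44 so p = 11. Opens up.
Focus is p units from the vertex along the axis: (h, k + p).

(-10, 10)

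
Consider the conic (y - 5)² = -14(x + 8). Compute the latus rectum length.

14

Vertex (-8, 5); 4p = -14 so p = -7/2. Opens left.
Latus rectum length = |4p| = 14.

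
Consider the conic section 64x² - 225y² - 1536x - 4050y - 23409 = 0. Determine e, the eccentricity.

Collect terms: 64(x² - 24x) -225(y² + 18y) = 23409
64(x - 12)² -225(y + 9)² = 23409 + 9216 - 18225 = 14400
Divide through by 14400 to get (x - 12)²/225 - (y + 9)²/64 = 1.
Hyperbola, center (12, -9), transverse axis horizontal; a² = 225, b² = 64.
c² = a² + b² = 289, so c = 17.
e = c/a = 17/15.

e = 17/15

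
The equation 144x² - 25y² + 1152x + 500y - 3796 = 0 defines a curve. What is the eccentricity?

Group: 144(x² + 8x) -25(y² - 20y) = 3796
Completing the square gives 144(x + 4)² -25(y - 10)² = 3796 + 2304 - 2500 = 3600.
Divide through by 3600 to get (x + 4)²/25 - (y - 10)²/144 = 1.
Hyperbola, center (-4, 10), transverse axis horizontal; a² = 25, b² = 144.
c² = a² + b² = 169, so c = 13.
e = c/a = 13/5.

e = 13/5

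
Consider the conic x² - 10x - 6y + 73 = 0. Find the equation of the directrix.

y = 13/2

Only x is squared. Complete the square in x: (x - 5)² = 6(y - 8).
Vertex (5, 8); 4p = 6 so p = 3/2. Opens up.
Directrix is the horizontal line y = k − p = 8 − (3/2) = 13/2.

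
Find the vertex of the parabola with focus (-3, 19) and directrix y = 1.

The vertex is the midpoint between the focus and the directrix along the axis of symmetry.
Axis is vertical (directrix is horizontal). Vertex y-coordinate = (19 + 1)/2 = 10; x-coordinate = -3.

(-3, 10)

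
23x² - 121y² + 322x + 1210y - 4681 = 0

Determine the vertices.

(-18, 5) and (4, 5)

23(x² + 14x) -121(y² - 10y) = 4681
Complete the square: 23(x + 7)² -121(y - 5)² = 4681 + 1127 - 3025 = 2783
Divide through by 2783 to get (x + 7)²/121 - (y - 5)²/23 = 1.
Hyperbola, center (-7, 5), transverse axis horizontal; a² = 121, b² = 23.
a = 11. Vertices at (h ± a, k).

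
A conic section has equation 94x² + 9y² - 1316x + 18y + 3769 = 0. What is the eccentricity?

e = √7990/94

94(x² - 14x) + 9(y² + 2y) = -3769
94(x - 7)² + 9(y + 1)² = -3769 + 4606 + 9 = 846
Divide through by 846 to get (x - 7)²/9 + (y + 1)²/94 = 1.
Ellipse, center (7, -1), major axis vertical; a² = 94, b² = 9.
c² = a² - b² = 85, so c = √85.
e = c/a = √85/√94 = √7990/94.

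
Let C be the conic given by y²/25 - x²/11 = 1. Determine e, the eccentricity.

e = 6/5

Center (0, 0). The positive term is the y-term, so the transverse axis is vertical; a² = 25, b² = 11.
c² = a² + b² = 36, so c = 6.
e = c/a = 6/5.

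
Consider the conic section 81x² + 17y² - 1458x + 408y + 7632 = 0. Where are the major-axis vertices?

Rearranging, 81(x² - 18x) + 17(y² + 24y) = -7632.
Completing the square gives 81(x - 9)² + 17(y + 12)² = -7632 + 6561 + 2448 = 1377.
Divide by 1377: (x - 9)²/17 + (y + 12)²/81 = 1
Ellipse, center (9, -12), major axis vertical; a² = 81, b² = 17.
a = 9. Vertices at (h, k ± a).

(9, -21) and (9, -3)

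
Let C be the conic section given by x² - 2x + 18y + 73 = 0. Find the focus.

(1, -17/2)

Only x is squared. Complete the square in x: (x - 1)² = -18(y + 4).
Vertex (1, -4); 4p = -18 so p = -9/2. Opens down.
Focus is p units from the vertex along the axis: (h, k + p).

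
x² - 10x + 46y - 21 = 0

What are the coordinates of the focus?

Only x is squared. Complete the square in x: (x - 5)² = -46(y - 1).
Vertex (5, 1); 4p = -46 so p = -23/2. Opens down.
Focus is p units from the vertex along the axis: (h, k + p).

(5, -21/2)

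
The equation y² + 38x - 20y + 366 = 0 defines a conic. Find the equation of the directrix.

x = 5/2

Only y is squared. Complete the square in y: (y - 10)² = -38(x + 7).
Vertex (-7, 10); 4p = -38 so p = -19/2. Opens left.
Directrix is the vertical line x = h − p = -7 − (-19/2) = 5/2.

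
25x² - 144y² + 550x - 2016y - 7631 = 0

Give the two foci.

(-24, -7) and (2, -7)

Group the x- and y-terms: 25(x² + 22x) -144(y² + 14y) = 7631
Complete the square: 25(x + 11)² -144(y + 7)² = 7631 + 3025 - 7056 = 3600
Divide by 3600: (x + 11)²/144 - (y + 7)²/25 = 1
Hyperbola, center (-11, -7), transverse axis horizontal; a² = 144, b² = 25.
c² = a² + b² = 144 + 25 = 169, so c = 13.
Foci lie on the horizontal axis through the center: (h ± c, k).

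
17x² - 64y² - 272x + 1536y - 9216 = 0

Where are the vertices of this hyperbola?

(0, 12) and (16, 12)

Group the x- and y-terms: 17(x² - 16x) -64(y² - 24y) = 9216
Completing the square gives 17(x - 8)² -64(y - 12)² = 9216 + 1088 - 9216 = 1088.
Dividing both sides by 1088: (x - 8)²/64 - (y - 12)²/17 = 1
Hyperbola, center (8, 12), transverse axis horizontal; a² = 64, b² = 17.
a = 8. Vertices at (h ± a, k).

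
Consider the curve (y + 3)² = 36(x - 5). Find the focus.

Vertex (5, -3); 4p = 36 so p = 9. Opens right.
Focus is p units from the vertex along the axis: (h + p, k).

(14, -3)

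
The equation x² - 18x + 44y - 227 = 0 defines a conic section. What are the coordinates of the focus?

(9, -4)

Only x is squared. Complete the square in x: (x - 9)² = -44(y - 7).
Vertex (9, 7); 4p = -44 so p = -11. Opens down.
Focus is p units from the vertex along the axis: (h, k + p).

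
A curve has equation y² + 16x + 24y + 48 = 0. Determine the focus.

Only y is squared. Complete the square in y: (y + 12)² = -16(x - 6).
Vertex (6, -12); 4p = -16 so p = -4. Opens left.
Focus is p units from the vertex along the axis: (h + p, k).

(2, -12)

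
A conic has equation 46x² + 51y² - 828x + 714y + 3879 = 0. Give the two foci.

(9 - √5, -7) and (9 + √5, -7)

Collect terms: 46(x² - 18x) + 51(y² + 14y) = -3879
Complete the square: 46(x - 9)² + 51(y + 7)² = -3879 + 3726 + 2499 = 2346
Divide by 2346: (x - 9)²/51 + (y + 7)²/46 = 1
Ellipse, center (9, -7), major axis horizontal; a² = 51, b² = 46.
c² = a² - b² = 51 - 46 = 5, so c = √5.
Foci lie on the horizontal axis through the center: (h ± c, k).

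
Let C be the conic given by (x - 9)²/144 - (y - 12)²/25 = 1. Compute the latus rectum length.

25/6

Center (9, 12). The positive term is the x-term, so the transverse axis is horizontal; a² = 144, b² = 25.
Latus rectum length = 2b²/a = 2·25/12 = 25/6.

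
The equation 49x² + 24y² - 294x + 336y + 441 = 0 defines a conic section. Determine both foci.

(3, -12) and (3, -2)

49(x² - 6x) + 24(y² + 14y) = -441
Complete the square: 49(x - 3)² + 24(y + 7)² = -441 + 441 + 1176 = 1176
Divide by 1176: (x - 3)²/24 + (y + 7)²/49 = 1
Ellipse, center (3, -7), major axis vertical; a² = 49, b² = 24.
c² = a² - b² = 49 - 24 = 25, so c = 5.
Foci lie on the vertical axis through the center: (h, k ± c).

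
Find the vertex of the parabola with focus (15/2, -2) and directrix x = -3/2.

(3, -2)

The vertex is the midpoint between the focus and the directrix along the axis of symmetry.
Axis is horizontal (directrix is vertical). Vertex x-coordinate = (15/2 + (-3/2))/2 = 3; y-coordinate = -2.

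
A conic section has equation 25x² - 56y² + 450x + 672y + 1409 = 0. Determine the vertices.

(-9, 1) and (-9, 11)

Group the x- and y-terms: 25(x² + 18x) -56(y² - 12y) = -1409
Complete the square: 25(x + 9)² -56(y - 6)² = -1409 + 2025 - 2016 = -1400
Divide through by -1400 to get (y - 6)²/25 - (x + 9)²/56 = 1.
Hyperbola, center (-9, 6), transverse axis vertical; a² = 25, b² = 56.
a = 5. Vertices at (h, k ± a).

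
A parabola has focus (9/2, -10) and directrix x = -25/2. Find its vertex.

The vertex is the midpoint between the focus and the directrix along the axis of symmetry.
Axis is horizontal (directrix is vertical). Vertex x-coordinate = (9/2 + (-25/2))/2 = -4; y-coordinate = -10.

(-4, -10)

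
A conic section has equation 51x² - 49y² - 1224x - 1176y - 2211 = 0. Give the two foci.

(2, -12) and (22, -12)

51(x² - 24x) -49(y² + 24y) = 2211
51(x - 12)² -49(y + 12)² = 2211 + 7344 - 7056 = 2499
Divide through by 2499 to get (x - 12)²/49 - (y + 12)²/51 = 1.
Hyperbola, center (12, -12), transverse axis horizontal; a² = 49, b² = 51.
c² = a² + b² = 49 + 51 = 100, so c = 10.
Foci lie on the horizontal axis through the center: (h ± c, k).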